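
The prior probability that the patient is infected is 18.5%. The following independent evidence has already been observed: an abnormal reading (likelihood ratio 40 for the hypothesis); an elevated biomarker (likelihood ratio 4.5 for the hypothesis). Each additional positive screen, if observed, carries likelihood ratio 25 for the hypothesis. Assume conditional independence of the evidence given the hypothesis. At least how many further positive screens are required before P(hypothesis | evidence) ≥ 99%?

1

Prior odds = 0.185/0.815 = 37/163.
Combined Bayes factor of the evidence already in hand = 40 × 4.5 = 180.
Odds after that evidence = (37/163) × 180 = 6660/163.
Target odds = 0.99/0.01 = 99.
Need 25ⁿ ≥ 99 ÷ (6660/163) = 1793/740.
25¹ = 25, which meets the required 1793/740; so n = 1.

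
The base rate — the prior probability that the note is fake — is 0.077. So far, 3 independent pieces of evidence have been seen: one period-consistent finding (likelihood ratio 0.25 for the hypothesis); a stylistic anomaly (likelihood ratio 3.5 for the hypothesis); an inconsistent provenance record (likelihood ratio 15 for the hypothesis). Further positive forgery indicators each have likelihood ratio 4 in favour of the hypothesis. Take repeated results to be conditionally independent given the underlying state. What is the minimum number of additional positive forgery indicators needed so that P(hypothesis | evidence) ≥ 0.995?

4

Prior odds = 0.077/0.923 = 77/923.
Combined Bayes factor of the evidence already in hand = 0.25 × 3.5 × 15 = 13.125.
Odds after that evidence = (77/923) × 13.125 = 8085/7384.
Target odds = 0.995/0.005 = 199.
Need 4ⁿ ≥ 199 ÷ (8085/7384) = 1469416/8085.
4³ = 64 falls short of 1469416/8085 but 4⁴ = 256 reaches it, so n = 4.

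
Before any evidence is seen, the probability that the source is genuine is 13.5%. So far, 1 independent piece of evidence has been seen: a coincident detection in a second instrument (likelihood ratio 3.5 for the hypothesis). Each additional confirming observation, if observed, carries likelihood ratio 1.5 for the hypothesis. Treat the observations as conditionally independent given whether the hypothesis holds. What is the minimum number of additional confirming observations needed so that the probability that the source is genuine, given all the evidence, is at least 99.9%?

Prior odds = 0.135/0.865 = 27/173.
Bayes factor of the evidence already in hand = 3.5.
Odds after that evidence = (27/173) × 3.5 = 189/346.
Target odds = 0.999/0.001 = 999.
Need 1.5ⁿ ≥ 999 ÷ (189/346) = 12802/7.
1.5¹⁸ = 387420489/262144 falls short of 12802/7 but 1.5¹⁹ ≈2216.84 reaches it, so n = 19.

19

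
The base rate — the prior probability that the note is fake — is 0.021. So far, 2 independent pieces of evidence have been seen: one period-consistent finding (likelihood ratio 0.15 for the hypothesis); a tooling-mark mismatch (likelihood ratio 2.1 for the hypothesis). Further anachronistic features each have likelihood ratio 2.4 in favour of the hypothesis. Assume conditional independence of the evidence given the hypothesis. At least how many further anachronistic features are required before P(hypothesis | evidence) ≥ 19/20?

Prior odds = 0.021/0.979 = 21/979.
Combined Bayes factor of the evidence already in hand = 0.15 × 2.1 = 0.315.
Odds after that evidence = (21/979) × 0.315 = 1323/195800.
Target odds = 0.95/0.05 = 19.
Need 2.4ⁿ ≥ 19 ÷ (1323/195800) = 3720200/1323.
2.4⁹ ≈2641.81 falls short of 3720200/1323 but 2.4¹⁰ ≈6340.34 reaches it, so n = 10.

10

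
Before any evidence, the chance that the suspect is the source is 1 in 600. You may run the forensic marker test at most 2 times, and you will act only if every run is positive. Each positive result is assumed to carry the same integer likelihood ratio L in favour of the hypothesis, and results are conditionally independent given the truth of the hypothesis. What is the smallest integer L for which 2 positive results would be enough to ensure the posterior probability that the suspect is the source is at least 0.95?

Prior odds = (1/600)/(599/600) = 1/599.
Target odds = 0.95/0.05 = 19.
Need L² ≥ 19 ÷ (1/599) = 11381.
106² = 11236 < 11381 ≤ 11449 = 107², so L = 107.

107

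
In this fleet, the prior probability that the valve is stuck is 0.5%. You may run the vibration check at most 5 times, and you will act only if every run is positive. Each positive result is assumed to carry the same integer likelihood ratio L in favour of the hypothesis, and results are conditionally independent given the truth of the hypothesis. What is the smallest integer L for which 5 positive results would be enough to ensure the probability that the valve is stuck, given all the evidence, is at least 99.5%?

9

Prior odds = 0.005/0.995 = 1/199.
Target odds = 0.995/0.005 = 199.
Need L⁵ ≥ 199 ÷ (1/199) = 39601.
8⁵ = 32768 < 39601 ≤ 59049 = 9⁵, so L = 9.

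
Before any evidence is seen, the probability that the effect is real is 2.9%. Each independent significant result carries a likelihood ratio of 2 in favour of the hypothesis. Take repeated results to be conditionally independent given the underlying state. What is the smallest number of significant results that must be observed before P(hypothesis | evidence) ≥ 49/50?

Prior odds: 0.029 ÷ 0.971 = 29/971.
Likelihood ratio per significant result = 2.
Target posterior odds = 0.98/0.02 = 49.
Need (29/971) × 2ⁿ ≥ 49, i.e. 2ⁿ ≥ 47579/29.
2¹⁰ = 1024 falls short of 47579/29 but 2¹¹ = 2048 reaches it, so n = 11.

11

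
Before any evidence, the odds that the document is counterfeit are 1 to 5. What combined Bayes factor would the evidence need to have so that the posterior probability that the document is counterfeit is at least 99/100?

Prior odds = 0.2.
Target odds = 0.99/0.01 = 99.
Required Bayes factor = 99 ÷ 0.2 = 495.

495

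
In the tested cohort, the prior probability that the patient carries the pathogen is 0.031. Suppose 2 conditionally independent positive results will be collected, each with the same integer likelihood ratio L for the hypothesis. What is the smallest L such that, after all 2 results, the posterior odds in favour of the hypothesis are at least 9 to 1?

Prior odds = 0.031/0.969 = 31/969.
Target odds = 9.
Need L² ≥ 9 ÷ (31/969) = 8721/31.
16² = 256 < 8721/31 ≤ 289 = 17², so L = 17.

17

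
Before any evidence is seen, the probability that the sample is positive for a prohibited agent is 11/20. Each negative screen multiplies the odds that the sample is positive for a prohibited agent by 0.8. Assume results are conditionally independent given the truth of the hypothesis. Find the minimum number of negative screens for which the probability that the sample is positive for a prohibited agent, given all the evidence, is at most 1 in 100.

22

Prior odds: 0.55 ÷ 0.45 = 11/9.
Likelihood ratio per negative screen = 0.8.
Target odds: 0.01 ÷ 0.99 = 1/99.
Need (11/9) × 0.8ⁿ ≤ 1/99, i.e. 0.8ⁿ ≤ 1/121.
0.8²¹ ≈0.00922337 is still above 1/121 but 0.8²² ≈0.0073787 is at or below it, so n = 22.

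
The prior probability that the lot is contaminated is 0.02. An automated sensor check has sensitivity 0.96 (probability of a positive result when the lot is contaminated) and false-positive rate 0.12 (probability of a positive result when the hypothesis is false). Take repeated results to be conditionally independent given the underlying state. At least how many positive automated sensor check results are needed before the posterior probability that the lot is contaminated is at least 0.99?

5

Prior odds = 0.02/0.98 = 1/49.
Likelihood ratio of a positive result = 0.96/0.12 = 8.
Target posterior odds = 0.99/0.01 = 99.
Need (1/49) × 8ⁿ ≥ 99, i.e. 8ⁿ ≥ 4851.
8⁴ = 4096 falls short of 4851 but 8⁵ = 32768 reaches it, so n = 5.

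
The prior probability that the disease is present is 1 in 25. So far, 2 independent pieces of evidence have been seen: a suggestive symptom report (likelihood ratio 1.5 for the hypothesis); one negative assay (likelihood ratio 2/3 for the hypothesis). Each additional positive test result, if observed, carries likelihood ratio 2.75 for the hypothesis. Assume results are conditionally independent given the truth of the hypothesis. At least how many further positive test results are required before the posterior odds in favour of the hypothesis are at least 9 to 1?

6

Prior odds = 0.04/0.96 = 1/24.
Combined Bayes factor of the evidence already in hand = 1.5 × (2/3) = 1.
Odds after that evidence = (1/24) × 1 = 1/24.
Target odds = 9.
Need 2.75ⁿ ≥ 9 ÷ (1/24) = 216.
2.75⁵ = 161051/1024 falls short of 216 but 2.75⁶ = 1771561/4096 reaches it, so n = 6.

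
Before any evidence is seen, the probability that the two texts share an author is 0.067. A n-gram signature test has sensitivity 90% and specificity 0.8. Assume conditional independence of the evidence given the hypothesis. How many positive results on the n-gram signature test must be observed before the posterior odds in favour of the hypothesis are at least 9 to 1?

Prior odds = 0.067/0.933 = 67/933.
False-positive rate = 1 − 0.8 = 0.2; likelihood ratio of a positive = 0.9/0.2 = 4.5.
Target odds = 9.
Need (67/933) × 4.5ⁿ ≥ 9, i.e. 4.5ⁿ ≥ 8397/67.
4.5³ = 91.125 falls short of 8397/67 but 4.5⁴ = 410.0625 reaches it, so n = 4.

4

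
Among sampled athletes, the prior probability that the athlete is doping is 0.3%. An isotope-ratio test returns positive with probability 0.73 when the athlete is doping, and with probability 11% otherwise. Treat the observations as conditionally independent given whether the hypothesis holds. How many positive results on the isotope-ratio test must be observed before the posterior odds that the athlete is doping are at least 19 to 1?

Prior odds: 0.003 ÷ 0.997 = 3/997.
Likelihood ratio of a positive result = 0.73/0.11 = 73/11.
Target odds = 19.
Require (73/11)ⁿ ≥ 19 ÷ (3/997) = 18943/3.
(73/11)⁴ = 28398241/14641 falls short of 18943/3 but (73/11)⁵ ≈12872.1 reaches it, so n = 5.

5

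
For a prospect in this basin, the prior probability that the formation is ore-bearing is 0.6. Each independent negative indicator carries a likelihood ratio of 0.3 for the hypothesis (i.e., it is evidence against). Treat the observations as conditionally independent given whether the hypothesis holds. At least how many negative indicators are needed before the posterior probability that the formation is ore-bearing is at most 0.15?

Prior odds: 0.6 ÷ 0.4 = 1.5.
Likelihood ratio per negative indicator = 0.3.
Target posterior odds = 0.15/0.85 = 3/17.
Need 1.5 × 0.3ⁿ ≤ 3/17, i.e. 0.3ⁿ ≤ 2/17.
0.3¹ = 0.3 is still above 2/17 but 0.3² = 0.09 is at or below it, so n = 2.

2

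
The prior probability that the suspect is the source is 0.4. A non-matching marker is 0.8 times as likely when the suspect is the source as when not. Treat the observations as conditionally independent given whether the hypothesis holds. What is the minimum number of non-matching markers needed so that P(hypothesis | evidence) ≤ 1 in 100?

19

Prior odds: 0.4 ÷ 0.6 = 2/3.
Likelihood ratio per non-matching marker = 0.8.
Target posterior odds = 0.01/0.99 = 1/99.
Require 0.8ⁿ ≤ 1/99 ÷ (2/3) = 1/66.
0.8¹⁸ ≈0.0180144 is still above 1/66 but 0.8¹⁹ ≈0.0144115 is at or below it, so n = 19.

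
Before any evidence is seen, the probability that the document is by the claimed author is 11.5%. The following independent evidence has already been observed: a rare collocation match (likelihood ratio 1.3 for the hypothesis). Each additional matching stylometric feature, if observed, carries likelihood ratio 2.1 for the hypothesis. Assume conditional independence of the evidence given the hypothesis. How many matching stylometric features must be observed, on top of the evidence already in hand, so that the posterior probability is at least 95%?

Prior odds = 0.115/0.885 = 23/177.
Bayes factor of the evidence already in hand = 1.3.
Odds after that evidence = (23/177) × 1.3 = 299/1770.
Target odds = 0.95/0.05 = 19.
Need 2.1ⁿ ≥ 19 ÷ (299/1770) = 33630/299.
2.1⁶ = 85766121/1000000 falls short of 33630/299 but 2.1⁷ ≈180.109 reaches it, so n = 7.

7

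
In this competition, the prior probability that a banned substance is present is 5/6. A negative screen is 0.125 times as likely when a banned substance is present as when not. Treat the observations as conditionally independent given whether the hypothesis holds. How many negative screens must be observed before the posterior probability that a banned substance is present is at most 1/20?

Prior odds: (5/6) ÷ (1/6) = 5.
Likelihood ratio per negative screen = 0.125.
Target odds: 0.05 ÷ 0.95 = 1/19.
Need 5 × 0.125ⁿ ≤ 1/19, i.e. 0.125ⁿ ≤ 1/95.
0.125² = 0.015625 is still above 1/95 but 0.125³ = 0.001953125 is at or below it, so n = 3.

3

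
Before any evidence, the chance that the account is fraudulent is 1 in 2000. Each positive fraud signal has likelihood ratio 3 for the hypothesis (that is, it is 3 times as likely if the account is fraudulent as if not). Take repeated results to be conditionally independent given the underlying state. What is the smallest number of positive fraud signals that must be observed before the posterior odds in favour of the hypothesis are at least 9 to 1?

Prior odds = 0.0005/0.9995 = 1/1999.
Likelihood ratio per positive fraud signal = 3.
Target odds = 9.
Require 3ⁿ ≥ 9 ÷ (1/1999) = 17991.
3⁸ = 6561 falls short of 17991 but 3⁹ = 19683 reaches it, so n = 9.

9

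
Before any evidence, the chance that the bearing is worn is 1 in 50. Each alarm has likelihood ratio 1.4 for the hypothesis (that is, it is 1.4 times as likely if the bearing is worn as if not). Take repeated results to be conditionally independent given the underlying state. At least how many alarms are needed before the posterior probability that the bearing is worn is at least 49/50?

24

Prior odds = 0.02/0.98 = 1/49.
Likelihood ratio per alarm = 1.4.
Target odds: 0.98 ÷ 0.02 = 49.
Require 1.4ⁿ ≥ 49 ÷ (1/49) = 2401.
1.4²³ ≈2295.86 falls short of 2401 but 1.4²⁴ ≈3214.2 reaches it, so n = 24.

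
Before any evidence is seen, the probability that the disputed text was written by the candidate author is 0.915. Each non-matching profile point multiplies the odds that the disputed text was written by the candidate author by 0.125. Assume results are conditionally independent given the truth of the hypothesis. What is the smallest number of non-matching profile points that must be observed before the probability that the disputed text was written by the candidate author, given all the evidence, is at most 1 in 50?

Prior odds = 0.915/0.085 = 183/17.
Likelihood ratio per non-matching profile point = 0.125.
Target odds: 0.02 ÷ 0.98 = 1/49.
Need (183/17) × 0.125ⁿ ≤ 1/49, i.e. 0.125ⁿ ≤ 17/8967.
0.125³ = 0.001953125 is still above 17/8967 but 0.125⁴ = 1/4096 is at or below it, so n = 4.

4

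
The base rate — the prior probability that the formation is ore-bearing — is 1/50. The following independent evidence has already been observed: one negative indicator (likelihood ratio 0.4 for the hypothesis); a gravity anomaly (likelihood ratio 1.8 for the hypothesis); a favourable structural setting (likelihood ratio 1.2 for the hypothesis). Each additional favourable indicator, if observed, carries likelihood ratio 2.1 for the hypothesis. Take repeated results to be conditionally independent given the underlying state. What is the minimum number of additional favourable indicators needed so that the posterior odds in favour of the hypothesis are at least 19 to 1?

Prior odds = 0.02/0.98 = 1/49.
Combined Bayes factor of the evidence already in hand = 0.4 × 1.8 × 1.2 = 0.864.
Odds after that evidence = (1/49) × 0.864 = 108/6125.
Target odds = 19.
Need 2.1ⁿ ≥ 19 ÷ (108/6125) = 116375/108.
2.1⁹ ≈794.28 falls short of 116375/108 but 2.1¹⁰ ≈1667.99 reaches it, so n = 10.

10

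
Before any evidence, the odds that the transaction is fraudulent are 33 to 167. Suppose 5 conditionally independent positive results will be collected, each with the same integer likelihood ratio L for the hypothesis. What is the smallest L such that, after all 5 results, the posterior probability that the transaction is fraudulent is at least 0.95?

Prior odds = 33/167.
Target odds = 0.95/0.05 = 19.
Need L⁵ ≥ 19 ÷ (33/167) = 3173/33.
2⁵ = 32 < 3173/33 ≤ 243 = 3⁵, so L = 3.

3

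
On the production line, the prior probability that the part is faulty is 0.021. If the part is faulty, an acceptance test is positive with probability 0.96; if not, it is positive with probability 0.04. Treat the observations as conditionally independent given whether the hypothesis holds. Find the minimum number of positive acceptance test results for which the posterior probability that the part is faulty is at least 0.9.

2

Prior odds: 0.021 ÷ 0.979 = 21/979.
Likelihood ratio of a positive = 0.96/0.04 = 24.
Target posterior odds = 0.9/0.1 = 9.
Require 24ⁿ ≥ 9 ÷ (21/979) = 2937/7.
24¹ = 24 falls short of 2937/7 but 24² = 576 reaches it, so n = 2.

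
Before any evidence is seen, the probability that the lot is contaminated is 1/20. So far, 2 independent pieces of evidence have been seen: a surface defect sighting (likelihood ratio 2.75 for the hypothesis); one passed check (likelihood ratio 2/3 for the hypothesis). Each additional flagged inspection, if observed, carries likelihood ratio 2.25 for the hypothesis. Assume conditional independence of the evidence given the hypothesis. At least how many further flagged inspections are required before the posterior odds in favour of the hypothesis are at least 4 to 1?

5

Prior odds = 0.05/0.95 = 1/19.
Combined Bayes factor of the evidence already in hand = 2.75 × (2/3) = 11/6.
Odds after that evidence = (1/19) × 11/6 = 11/114.
Target odds = 4.
Need 2.25ⁿ ≥ 4 ÷ (11/114) = 456/11.
2.25⁴ = 25.62890625 falls short of 456/11 but 2.25⁵ = 59049/1024 reaches it, so n = 5.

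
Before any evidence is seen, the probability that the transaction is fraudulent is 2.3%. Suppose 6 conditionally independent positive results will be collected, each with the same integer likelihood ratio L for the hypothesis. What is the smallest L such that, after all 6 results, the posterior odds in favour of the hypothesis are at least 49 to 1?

4

Prior odds = 0.023/0.977 = 23/977.
Target odds = 49.
Need L⁶ ≥ 49 ÷ (23/977) = 47873/23.
3⁶ = 729 < 47873/23 ≤ 4096 = 4⁶, so L = 4.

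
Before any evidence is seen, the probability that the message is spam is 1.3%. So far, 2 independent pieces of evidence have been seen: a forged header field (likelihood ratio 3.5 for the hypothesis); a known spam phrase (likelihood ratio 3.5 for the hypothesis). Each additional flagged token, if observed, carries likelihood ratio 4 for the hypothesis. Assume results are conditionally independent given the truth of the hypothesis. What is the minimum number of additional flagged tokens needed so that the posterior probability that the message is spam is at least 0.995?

Prior odds = 0.013/0.987 = 13/987.
Combined Bayes factor of the evidence already in hand = 3.5 × 3.5 = 12.25.
Odds after that evidence = (13/987) × 12.25 = 91/564.
Target odds = 0.995/0.005 = 199.
Need 4ⁿ ≥ 199 ÷ (91/564) = 112236/91.
4⁵ = 1024 falls short of 112236/91 but 4⁶ = 4096 reaches it, so n = 6.

6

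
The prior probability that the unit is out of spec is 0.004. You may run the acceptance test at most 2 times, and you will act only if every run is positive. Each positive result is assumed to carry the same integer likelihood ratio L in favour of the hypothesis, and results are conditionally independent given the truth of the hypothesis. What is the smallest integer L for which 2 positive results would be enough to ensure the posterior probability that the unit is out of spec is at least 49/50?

Prior odds = 0.004/0.996 = 1/249.
Target odds = 0.98/0.02 = 49.
Need L² ≥ 49 ÷ (1/249) = 12201.
110² = 12100 < 12201 ≤ 12321 = 111², so L = 111.

111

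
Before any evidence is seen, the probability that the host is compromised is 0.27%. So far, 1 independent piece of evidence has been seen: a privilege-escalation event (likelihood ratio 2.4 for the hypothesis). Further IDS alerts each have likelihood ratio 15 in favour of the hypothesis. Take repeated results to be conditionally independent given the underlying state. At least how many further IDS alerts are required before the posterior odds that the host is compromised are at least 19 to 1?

Prior odds = 0.0027/0.9973 = 27/9973.
Bayes factor of the evidence already in hand = 2.4.
Odds after that evidence = (27/9973) × 2.4 = 324/49865.
Target odds = 19.
Need 15ⁿ ≥ 19 ÷ (324/49865) = 947435/324.
15² = 225 falls short of 947435/324 but 15³ = 3375 reaches it, so n = 3.

3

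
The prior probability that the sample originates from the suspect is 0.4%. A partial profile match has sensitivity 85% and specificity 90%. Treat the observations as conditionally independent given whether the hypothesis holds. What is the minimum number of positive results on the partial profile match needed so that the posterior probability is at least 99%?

Prior odds = 0.004/0.996 = 1/249.
False-positive rate = 1 − 0.9 = 0.1; likelihood ratio of a positive = 0.85/0.1 = 8.5.
Target odds: 0.99 ÷ 0.01 = 99.
Need (1/249) × 8.5ⁿ ≥ 99, i.e. 8.5ⁿ ≥ 24651.
8.5⁴ = 5220.0625 falls short of 24651 but 8.5⁵ = 44370.53125 reaches it, so n = 5.

5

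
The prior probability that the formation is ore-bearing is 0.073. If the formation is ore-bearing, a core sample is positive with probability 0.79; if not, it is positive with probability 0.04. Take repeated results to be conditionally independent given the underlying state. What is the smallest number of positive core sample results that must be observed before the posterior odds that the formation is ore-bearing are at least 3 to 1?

2

Prior odds = 0.073/0.927 = 73/927.
Likelihood ratio of a positive = 0.79/0.04 = 19.75.
Target odds = 3.
Need (73/927) × 19.75ⁿ ≥ 3, i.e. 19.75ⁿ ≥ 2781/73.
19.75¹ = 19.75 falls short of 2781/73 but 19.75² = 390.0625 reaches it, so n = 2.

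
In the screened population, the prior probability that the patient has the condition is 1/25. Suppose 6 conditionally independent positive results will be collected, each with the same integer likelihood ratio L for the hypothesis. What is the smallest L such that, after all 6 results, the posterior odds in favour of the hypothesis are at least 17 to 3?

Prior odds = 0.04/0.96 = 1/24.
Target odds = 17/3.
Need L⁶ ≥ 17/3 ÷ (1/24) = 136.
2⁶ = 64 < 136 ≤ 729 = 3⁶, so L = 3.

3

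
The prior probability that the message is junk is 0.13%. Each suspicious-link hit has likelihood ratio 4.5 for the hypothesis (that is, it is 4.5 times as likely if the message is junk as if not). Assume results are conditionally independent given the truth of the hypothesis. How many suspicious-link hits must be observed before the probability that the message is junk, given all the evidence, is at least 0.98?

8

Prior odds: 0.0013 ÷ 0.9987 = 13/9987.
Likelihood ratio per suspicious-link hit = 4.5.
Target posterior odds = 0.98/0.02 = 49.
Need (13/9987) × 4.5ⁿ ≥ 49, i.e. 4.5ⁿ ≥ 489363/13.
4.5⁷ = 4782969/128 falls short of 489363/13 but 4.5⁸ = 43046721/256 reaches it, so n = 8.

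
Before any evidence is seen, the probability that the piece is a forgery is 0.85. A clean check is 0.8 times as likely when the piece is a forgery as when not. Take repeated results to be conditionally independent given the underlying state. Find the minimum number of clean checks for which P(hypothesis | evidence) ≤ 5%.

Prior odds = 0.85/0.15 = 17/3.
Likelihood ratio per clean check = 0.8.
Target odds: 0.05 ÷ 0.95 = 1/19.
Need (17/3) × 0.8ⁿ ≤ 1/19, i.e. 0.8ⁿ ≤ 3/323.
0.8²⁰ ≈0.0115292 is still above 3/323 but 0.8²¹ ≈0.00922337 is at or below it, so n = 21.

21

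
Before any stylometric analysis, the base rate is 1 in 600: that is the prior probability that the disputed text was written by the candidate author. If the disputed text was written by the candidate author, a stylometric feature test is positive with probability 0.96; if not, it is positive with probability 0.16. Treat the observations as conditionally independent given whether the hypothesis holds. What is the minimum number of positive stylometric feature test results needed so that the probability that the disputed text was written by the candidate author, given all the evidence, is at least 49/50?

Prior odds = (1/600)/(599/600) = 1/599.
Likelihood ratio of a positive = 0.96/0.16 = 6.
Target posterior odds = 0.98/0.02 = 49.
Need (1/599) × 6ⁿ ≥ 49, i.e. 6ⁿ ≥ 29351.
6⁵ = 7776 falls short of 29351 but 6⁶ = 46656 reaches it, so n = 6.

6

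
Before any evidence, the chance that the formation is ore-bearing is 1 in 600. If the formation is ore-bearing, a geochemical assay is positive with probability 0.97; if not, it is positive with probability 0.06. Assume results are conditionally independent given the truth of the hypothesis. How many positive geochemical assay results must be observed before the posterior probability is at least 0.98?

4

Prior odds = (1/600)/(599/600) = 1/599.
Likelihood ratio of a positive = 0.97/0.06 = 97/6.
Target odds: 0.98 ÷ 0.02 = 49.
Need (1/599) × (97/6)ⁿ ≥ 49, i.e. (97/6)ⁿ ≥ 29351.
(97/6)³ = 912673/216 falls short of 29351 but (97/6)⁴ = 88529281/1296 reaches it, so n = 4.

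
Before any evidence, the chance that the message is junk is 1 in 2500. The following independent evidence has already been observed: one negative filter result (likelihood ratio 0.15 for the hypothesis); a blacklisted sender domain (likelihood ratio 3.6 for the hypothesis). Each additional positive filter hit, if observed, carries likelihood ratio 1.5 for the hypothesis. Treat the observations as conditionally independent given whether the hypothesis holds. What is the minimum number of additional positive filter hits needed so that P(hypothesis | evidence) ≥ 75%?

Prior odds = 0.0004/0.9996 = 1/2499.
Combined Bayes factor of the evidence already in hand = 0.15 × 3.6 = 0.54.
Odds after that evidence = (1/2499) × 0.54 = 9/41650.
Target odds = 0.75/0.25 = 3.
Need 1.5ⁿ ≥ 3 ÷ (9/41650) = 41650/3.
1.5²³ ≈11222.7 falls short of 41650/3 but 1.5²⁴ ≈16834.1 reaches it, so n = 24.

24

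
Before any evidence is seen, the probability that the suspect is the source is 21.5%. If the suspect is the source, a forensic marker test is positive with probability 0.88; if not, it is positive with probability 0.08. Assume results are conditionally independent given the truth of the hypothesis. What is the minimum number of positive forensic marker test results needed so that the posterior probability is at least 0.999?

Prior odds = 0.215/0.785 = 43/157.
Likelihood ratio of a positive = 0.88/0.08 = 11.
Target odds: 0.999 ÷ 0.001 = 999.
Need (43/157) × 11ⁿ ≥ 999, i.e. 11ⁿ ≥ 156843/43.
11³ = 1331 falls short of 156843/43 but 11⁴ = 14641 reaches it, so n = 4.

4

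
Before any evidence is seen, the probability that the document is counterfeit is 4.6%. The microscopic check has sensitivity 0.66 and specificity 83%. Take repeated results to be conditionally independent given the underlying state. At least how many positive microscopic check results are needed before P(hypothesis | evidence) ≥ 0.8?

4

Prior odds = 0.046/0.954 = 23/477.
False-positive rate = 1 − 0.83 = 0.17; likelihood ratio of a positive = 0.66/0.17 = 66/17.
Target odds: 0.8 ÷ 0.2 = 4.
Require (66/17)ⁿ ≥ 4 ÷ (23/477) = 1908/23.
(66/17)³ = 287496/4913 falls short of 1908/23 but (66/17)⁴ = 18974736/83521 reaches it, so n = 4.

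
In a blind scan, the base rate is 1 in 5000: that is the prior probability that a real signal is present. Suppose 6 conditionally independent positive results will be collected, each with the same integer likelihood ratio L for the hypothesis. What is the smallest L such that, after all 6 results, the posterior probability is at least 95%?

Prior odds = 0.0002/0.9998 = 1/4999.
Target odds = 0.95/0.05 = 19.
Need L⁶ ≥ 19 ÷ (1/4999) = 94981.
6⁶ = 46656 < 94981 ≤ 117649 = 7⁶, so L = 7.

7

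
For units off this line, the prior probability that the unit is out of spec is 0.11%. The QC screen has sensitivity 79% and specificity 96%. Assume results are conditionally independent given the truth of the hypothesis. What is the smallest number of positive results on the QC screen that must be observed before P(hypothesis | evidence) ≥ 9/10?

4

Prior odds: 0.0011 ÷ 0.9989 = 11/9989.
False-positive rate = 1 − 0.96 = 0.04; likelihood ratio of a positive = 0.79/0.04 = 19.75.
Target posterior odds = 0.9/0.1 = 9.
Need (11/9989) × 19.75ⁿ ≥ 9, i.e. 19.75ⁿ ≥ 89901/11.
19.75³ = 7703.734375 falls short of 89901/11 but 19.75⁴ = 38950081/256 reaches it, so n = 4.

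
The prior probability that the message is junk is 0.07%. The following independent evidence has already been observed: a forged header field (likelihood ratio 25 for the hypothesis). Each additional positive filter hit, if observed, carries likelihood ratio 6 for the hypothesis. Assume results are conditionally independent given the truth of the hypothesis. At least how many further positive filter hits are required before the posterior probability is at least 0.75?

Prior odds = 0.0007/0.9993 = 7/9993.
Bayes factor of the evidence already in hand = 25.
Odds after that evidence = (7/9993) × 25 = 175/9993.
Target odds = 0.75/0.25 = 3.
Need 6ⁿ ≥ 3 ÷ (175/9993) = 29979/175.
6² = 36 falls short of 29979/175 but 6³ = 216 reaches it, so n = 3.

3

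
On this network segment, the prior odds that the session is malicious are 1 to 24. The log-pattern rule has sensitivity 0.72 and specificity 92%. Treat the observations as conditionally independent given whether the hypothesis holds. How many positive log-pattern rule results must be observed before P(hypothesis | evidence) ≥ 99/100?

4

Prior odds = 1/24.
False-positive rate = 1 − 0.92 = 0.08; likelihood ratio of a positive = 0.72/0.08 = 9.
Target odds: 0.99 ÷ 0.01 = 99.
Require 9ⁿ ≥ 99 ÷ (1/24) = 2376.
9³ = 729 falls short of 2376 but 9⁴ = 6561 reaches it, so n = 4.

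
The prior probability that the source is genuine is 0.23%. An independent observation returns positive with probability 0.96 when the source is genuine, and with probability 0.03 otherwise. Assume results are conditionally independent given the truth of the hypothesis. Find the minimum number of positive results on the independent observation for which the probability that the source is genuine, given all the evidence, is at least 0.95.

Prior odds = 0.0023/0.9977 = 23/9977.
Likelihood ratio of a positive result = 0.96/0.03 = 32.
Target posterior odds = 0.95/0.05 = 19.
Need (23/9977) × 32ⁿ ≥ 19, i.e. 32ⁿ ≥ 189563/23.
32² = 1024 falls short of 189563/23 but 32³ = 32768 reaches it, so n = 3.

3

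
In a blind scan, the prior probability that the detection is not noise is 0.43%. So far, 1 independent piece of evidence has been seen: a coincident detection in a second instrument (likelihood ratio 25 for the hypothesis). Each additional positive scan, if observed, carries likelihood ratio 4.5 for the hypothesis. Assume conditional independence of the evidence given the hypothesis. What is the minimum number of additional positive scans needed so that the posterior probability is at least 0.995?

5

Prior odds = 0.0043/0.9957 = 43/9957.
Bayes factor of the evidence already in hand = 25.
Odds after that evidence = (43/9957) × 25 = 1075/9957.
Target odds = 0.995/0.005 = 199.
Need 4.5ⁿ ≥ 199 ÷ (1075/9957) = 1981443/1075.
4.5⁴ = 410.0625 falls short of 1981443/1075 but 4.5⁵ = 1845.28125 reaches it, so n = 5.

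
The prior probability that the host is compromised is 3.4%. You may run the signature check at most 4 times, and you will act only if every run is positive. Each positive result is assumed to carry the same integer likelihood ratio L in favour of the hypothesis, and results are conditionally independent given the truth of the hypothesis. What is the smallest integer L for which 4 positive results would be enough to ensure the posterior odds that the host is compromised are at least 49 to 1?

7

Prior odds = 0.034/0.966 = 17/483.
Target odds = 49.
Need L⁴ ≥ 49 ÷ (17/483) = 23667/17.
6⁴ = 1296 < 23667/17 ≤ 2401 = 7⁴, so L = 7.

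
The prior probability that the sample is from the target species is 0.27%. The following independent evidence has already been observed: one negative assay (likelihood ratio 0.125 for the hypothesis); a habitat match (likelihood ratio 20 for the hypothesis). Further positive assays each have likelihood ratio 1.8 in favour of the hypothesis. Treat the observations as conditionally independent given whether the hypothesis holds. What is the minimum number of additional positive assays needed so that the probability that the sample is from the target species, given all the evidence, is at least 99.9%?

Prior odds = 0.0027/0.9973 = 27/9973.
Combined Bayes factor of the evidence already in hand = 0.125 × 20 = 2.5.
Odds after that evidence = (27/9973) × 2.5 = 135/19946.
Target odds = 0.999/0.001 = 999.
Need 1.8ⁿ ≥ 999 ÷ (135/19946) = 147600.4.
1.8²⁰ ≈127482 falls short of 147600.4 but 1.8²¹ ≈229468 reaches it, so n = 21.

21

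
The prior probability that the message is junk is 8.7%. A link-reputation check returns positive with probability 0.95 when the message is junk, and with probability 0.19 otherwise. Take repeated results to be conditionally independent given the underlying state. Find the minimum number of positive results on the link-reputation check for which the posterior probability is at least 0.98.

Prior odds: 0.087 ÷ 0.913 = 87/913.
Likelihood ratio of a positive result = 0.95/0.19 = 5.
Target odds: 0.98 ÷ 0.02 = 49.
Require 5ⁿ ≥ 49 ÷ (87/913) = 44737/87.
5³ = 125 falls short of 44737/87 but 5⁴ = 625 reaches it, so n = 4.

4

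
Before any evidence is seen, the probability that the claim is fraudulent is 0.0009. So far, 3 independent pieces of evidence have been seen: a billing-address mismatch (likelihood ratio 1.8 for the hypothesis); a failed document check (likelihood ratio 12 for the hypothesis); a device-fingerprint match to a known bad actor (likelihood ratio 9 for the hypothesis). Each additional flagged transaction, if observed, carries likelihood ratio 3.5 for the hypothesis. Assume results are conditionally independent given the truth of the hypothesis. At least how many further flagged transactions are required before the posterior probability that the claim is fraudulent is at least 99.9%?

Prior odds = 0.0009/0.9991 = 9/9991.
Combined Bayes factor of the evidence already in hand = 1.8 × 12 × 9 = 194.4.
Odds after that evidence = (9/9991) × 194.4 = 8748/49955.
Target odds = 0.999/0.001 = 999.
Need 3.5ⁿ ≥ 999 ÷ (8748/49955) = 1848335/324.
3.5⁶ = 1838.265625 falls short of 1848335/324 but 3.5⁷ = 823543/128 reaches it, so n = 7.

7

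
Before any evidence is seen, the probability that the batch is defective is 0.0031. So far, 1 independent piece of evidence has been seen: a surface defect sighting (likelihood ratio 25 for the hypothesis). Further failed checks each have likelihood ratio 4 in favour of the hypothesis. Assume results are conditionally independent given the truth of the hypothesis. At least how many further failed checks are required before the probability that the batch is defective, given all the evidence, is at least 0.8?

3

Prior odds = 0.0031/0.9969 = 31/9969.
Bayes factor of the evidence already in hand = 25.
Odds after that evidence = (31/9969) × 25 = 775/9969.
Target odds = 0.8/0.2 = 4.
Need 4ⁿ ≥ 4 ÷ (775/9969) = 39876/775.
4² = 16 falls short of 39876/775 but 4³ = 64 reaches it, so n = 3.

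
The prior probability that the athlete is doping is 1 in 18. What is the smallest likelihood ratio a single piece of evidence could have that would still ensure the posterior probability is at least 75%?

Prior odds = (1/18)/(17/18) = 1/17.
Target odds = 0.75/0.25 = 3.
Required Bayes factor = 3 ÷ (1/17) = 51.

51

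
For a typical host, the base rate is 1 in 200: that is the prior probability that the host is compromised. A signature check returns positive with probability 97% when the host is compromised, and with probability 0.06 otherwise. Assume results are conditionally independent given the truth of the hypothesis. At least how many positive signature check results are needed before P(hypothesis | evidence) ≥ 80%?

Prior odds = 0.005/0.995 = 1/199.
Likelihood ratio of a positive result = 0.97/0.06 = 97/6.
Target odds: 0.8 ÷ 0.2 = 4.
Require (97/6)ⁿ ≥ 4 ÷ (1/199) = 796.
(97/6)² = 9409/36 falls short of 796 but (97/6)³ = 912673/216 reaches it, so n = 3.

3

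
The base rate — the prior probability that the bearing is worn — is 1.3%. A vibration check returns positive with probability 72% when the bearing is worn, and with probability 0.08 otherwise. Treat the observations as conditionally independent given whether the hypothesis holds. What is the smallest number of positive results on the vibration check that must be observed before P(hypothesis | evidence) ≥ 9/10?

Prior odds: 0.013 ÷ 0.987 = 13/987.
Likelihood ratio of a positive result = 0.72/0.08 = 9.
Target odds: 0.9 ÷ 0.1 = 9.
Need (13/987) × 9ⁿ ≥ 9, i.e. 9ⁿ ≥ 8883/13.
9² = 81 falls short of 8883/13 but 9³ = 729 reaches it, so n = 3.

3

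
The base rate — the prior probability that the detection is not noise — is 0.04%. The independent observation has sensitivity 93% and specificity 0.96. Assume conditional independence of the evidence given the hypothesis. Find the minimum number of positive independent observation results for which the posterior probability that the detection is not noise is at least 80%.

Prior odds = 0.0004/0.9996 = 1/2499.
False-positive rate = 1 − 0.96 = 0.04; likelihood ratio of a positive = 0.93/0.04 = 23.25.
Target odds: 0.8 ÷ 0.2 = 4.
Need (1/2499) × 23.25ⁿ ≥ 4, i.e. 23.25ⁿ ≥ 9996.
23.25² = 540.5625 falls short of 9996 but 23.25³ = 804357/64 reaches it, so n = 3.

3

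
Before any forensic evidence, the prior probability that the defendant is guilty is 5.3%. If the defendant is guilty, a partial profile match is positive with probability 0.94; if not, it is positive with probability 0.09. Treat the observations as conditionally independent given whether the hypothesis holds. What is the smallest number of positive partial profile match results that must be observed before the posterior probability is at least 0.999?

5

Prior odds: 0.053 ÷ 0.947 = 53/947.
Likelihood ratio of a positive = 0.94/0.09 = 94/9.
Target posterior odds = 0.999/0.001 = 999.
Require (94/9)ⁿ ≥ 999 ÷ (53/947) = 946053/53.
(94/9)⁴ = 78074896/6561 falls short of 946053/53 but (94/9)⁵ ≈124287 reaches it, so n = 5.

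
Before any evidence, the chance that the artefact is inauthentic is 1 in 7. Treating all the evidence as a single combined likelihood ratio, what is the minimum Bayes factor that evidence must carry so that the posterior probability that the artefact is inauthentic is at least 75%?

18

Prior odds = (1/7)/(6/7) = 1/6.
Target odds = 0.75/0.25 = 3.
Required Bayes factor = 3 ÷ (1/6) = 18.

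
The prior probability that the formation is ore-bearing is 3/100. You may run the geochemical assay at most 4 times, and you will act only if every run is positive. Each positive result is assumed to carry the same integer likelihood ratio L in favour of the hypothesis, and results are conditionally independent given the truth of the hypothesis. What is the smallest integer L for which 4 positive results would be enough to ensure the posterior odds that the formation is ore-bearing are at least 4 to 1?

4

Prior odds = 0.03/0.97 = 3/97.
Target odds = 4.
Need L⁴ ≥ 4 ÷ (3/97) = 388/3.
3⁴ = 81 < 388/3 ≤ 256 = 4⁴, so L = 4.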